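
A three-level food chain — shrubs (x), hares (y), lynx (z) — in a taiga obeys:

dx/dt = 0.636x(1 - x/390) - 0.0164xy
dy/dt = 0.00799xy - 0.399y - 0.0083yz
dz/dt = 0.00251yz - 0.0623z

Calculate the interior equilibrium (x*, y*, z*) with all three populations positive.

From dz/dt = 0: 0.00251y* = 0.0623, so y* = 24.8.
From dx/dt = 0: 0.636(1 - x*/390) = 0.0164·24.8, giving x* = 390·(1 - 0.64) = 140.
From dy/dt = 0: 0.00799·140 - 0.399 = 0.0083z*, so z* = 0.723/0.0083 = 87.1.

x* ≈ 140, y* ≈ 24.8, z* ≈ 87.1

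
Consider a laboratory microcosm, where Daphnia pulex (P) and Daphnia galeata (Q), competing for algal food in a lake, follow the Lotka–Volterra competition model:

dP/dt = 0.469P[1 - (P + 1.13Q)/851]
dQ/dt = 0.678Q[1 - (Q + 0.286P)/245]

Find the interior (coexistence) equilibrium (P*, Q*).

P* ≈ 848, Q* ≈ 2.38

Setting both brackets to zero gives the nullclines P + 1.13Q = 851 and 0.286P + Q = 245.
Substituting Q = 245 - 0.286P into the first: P(1 - 1.13·0.286) = 851 - 1.13·245.
So P* = 574/0.677 = 848, and then Q* = 245 - 0.286·848 = 2.38.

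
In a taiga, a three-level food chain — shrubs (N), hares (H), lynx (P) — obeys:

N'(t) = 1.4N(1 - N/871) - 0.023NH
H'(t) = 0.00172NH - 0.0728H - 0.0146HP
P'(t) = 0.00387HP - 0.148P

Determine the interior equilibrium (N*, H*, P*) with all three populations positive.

From dP/dt = 0: 0.00387H* = 0.148, so H* = 38.2.
From dN/dt = 0: 1.4(1 - N*/871) = 0.023·38.2, giving N* = 871·(1 - 0.628) = 324.
From dH/dt = 0: 0.00172·324 - 0.0728 = 0.0146P*, so P* = 0.484/0.0146 = 33.2.

N* ≈ 324, H* ≈ 38.2, P* ≈ 33.2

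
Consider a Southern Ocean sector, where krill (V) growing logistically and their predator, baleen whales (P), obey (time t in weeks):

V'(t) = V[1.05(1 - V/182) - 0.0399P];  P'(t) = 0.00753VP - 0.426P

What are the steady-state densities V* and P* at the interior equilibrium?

V* ≈ 56.6, P* ≈ 18.1

From dP/dt = 0 with P > 0: 0.00753V* = 0.426, so V* = 56.6.
Substitute into dV/dt = 0: 1.05(1 - 56.6/182) = 0.0399P*.
The bracket is 0.689, giving P* = 0.724/0.0399 = 18.1.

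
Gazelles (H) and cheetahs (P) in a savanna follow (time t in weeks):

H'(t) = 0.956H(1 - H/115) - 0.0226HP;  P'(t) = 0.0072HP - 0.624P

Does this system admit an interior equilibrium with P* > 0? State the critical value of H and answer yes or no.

The predator equation gives dP/dt > 0 only when H > 0.624/0.0072 = 86.7.
Without the predator, H → K = 115. Since 115 > 86.7, the predator can invade and persist.

Threshold H = 86.7; K > 86.7, so yes, the predator persists.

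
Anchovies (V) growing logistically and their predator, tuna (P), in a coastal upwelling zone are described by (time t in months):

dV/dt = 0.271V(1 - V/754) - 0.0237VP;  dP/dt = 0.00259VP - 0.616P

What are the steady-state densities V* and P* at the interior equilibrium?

From dP/dt = 0 with P > 0: 0.00259V* = 0.616, so V* = 238.
Substitute into dV/dt = 0: 0.271(1 - 238/754) = 0.0237P*.
The bracket is 0.685, giving P* = 0.186/0.0237 = 7.83.

V* ≈ 238, P* ≈ 7.83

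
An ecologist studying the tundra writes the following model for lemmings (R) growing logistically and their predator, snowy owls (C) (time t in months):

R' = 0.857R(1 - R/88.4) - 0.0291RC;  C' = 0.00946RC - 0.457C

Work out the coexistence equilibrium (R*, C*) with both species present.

From dC/dt = 0 with C > 0: 0.00946R* = 0.457, so R* = 48.3.
Substitute into dR/dt = 0: 0.857(1 - 48.3/88.4) = 0.0291C*.
The bracket is 0.454, giving C* = 0.389/0.0291 = 13.4.

R* ≈ 48.3, C* ≈ 13.4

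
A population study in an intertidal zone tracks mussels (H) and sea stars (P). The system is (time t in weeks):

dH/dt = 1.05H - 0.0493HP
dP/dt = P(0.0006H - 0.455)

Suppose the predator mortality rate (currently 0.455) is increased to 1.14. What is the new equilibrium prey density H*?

At the interior fixed point, setting dP/dt = 0 with P > 0 fixes H* = (predator death rate)/(HP coefficient) — independent of the other coefficients.
With the change, H* = 1.14/0.0006 = 1900; it rises from 758.

H* ≈ 1900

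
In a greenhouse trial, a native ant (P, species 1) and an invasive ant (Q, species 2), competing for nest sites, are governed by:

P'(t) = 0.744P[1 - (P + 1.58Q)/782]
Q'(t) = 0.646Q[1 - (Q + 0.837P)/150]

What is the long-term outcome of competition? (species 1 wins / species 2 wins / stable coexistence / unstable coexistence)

species 1 excludes species 2

Compare the nullcline intercepts: K1/α12 = 782/1.58 = 495 > K2 = 150; K2/α21 = 150/0.837 = 179 < K1 = 782.
Since the inequalities point opposite ways, species 1 can invade but species 2 cannot.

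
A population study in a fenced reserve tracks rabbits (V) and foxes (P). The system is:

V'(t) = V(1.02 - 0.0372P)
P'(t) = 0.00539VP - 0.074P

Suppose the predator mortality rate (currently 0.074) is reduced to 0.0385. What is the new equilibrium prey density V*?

V* ≈ 7.14

At the interior fixed point, setting dP/dt = 0 with P > 0 fixes V* = (predator death rate)/(VP coefficient) — independent of the other coefficients.
With the change, V* = 0.0385/0.00539 = 7.14; it falls from 13.7.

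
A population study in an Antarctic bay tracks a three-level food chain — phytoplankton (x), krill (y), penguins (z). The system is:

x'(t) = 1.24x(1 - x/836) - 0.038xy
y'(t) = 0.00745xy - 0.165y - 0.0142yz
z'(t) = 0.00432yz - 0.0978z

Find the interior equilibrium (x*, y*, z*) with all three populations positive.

x* ≈ 256, y* ≈ 22.6, z* ≈ 123

From dz/dt = 0: 0.00432y* = 0.0978, so y* = 22.6.
From dx/dt = 0: 1.24(1 - x*/836) = 0.038·22.6, giving x* = 836·(1 - 0.694) = 256.
From dy/dt = 0: 0.00745·256 - 0.165 = 0.0142z*, so z* = 1.74/0.0142 = 123.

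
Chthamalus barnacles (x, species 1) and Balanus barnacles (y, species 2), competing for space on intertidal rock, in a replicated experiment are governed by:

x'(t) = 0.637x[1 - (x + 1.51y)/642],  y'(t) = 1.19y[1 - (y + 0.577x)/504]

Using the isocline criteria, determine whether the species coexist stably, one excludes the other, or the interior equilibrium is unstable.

Compare the nullcline intercepts: K1/α12 = 642/1.51 = 425 < K2 = 504; K2/α21 = 504/0.577 = 873 > K1 = 642.
Since the inequalities point opposite ways, species 2 can invade but species 1 cannot.

species 2 excludes species 1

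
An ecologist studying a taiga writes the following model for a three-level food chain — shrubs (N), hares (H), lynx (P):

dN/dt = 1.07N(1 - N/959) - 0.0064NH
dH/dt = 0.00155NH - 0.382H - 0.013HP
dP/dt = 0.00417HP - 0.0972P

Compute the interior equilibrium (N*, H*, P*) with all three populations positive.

N* ≈ 825, H* ≈ 23.3, P* ≈ 69

From dP/dt = 0: 0.00417H* = 0.0972, so H* = 23.3.
From dN/dt = 0: 1.07(1 - N*/959) = 0.0064·23.3, giving N* = 959·(1 - 0.139) = 825.
From dH/dt = 0: 0.00155·825 - 0.382 = 0.013P*, so P* = 0.897/0.013 = 69.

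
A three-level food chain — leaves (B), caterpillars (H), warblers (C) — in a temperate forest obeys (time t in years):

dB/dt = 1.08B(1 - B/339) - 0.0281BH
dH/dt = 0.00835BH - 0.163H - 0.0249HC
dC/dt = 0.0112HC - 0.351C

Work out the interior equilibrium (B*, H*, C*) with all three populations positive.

B* ≈ 62.6, H* ≈ 31.3, C* ≈ 14.4

From dC/dt = 0: 0.0112H* = 0.351, so H* = 31.3.
From dB/dt = 0: 1.08(1 - B*/339) = 0.0281·31.3, giving B* = 339·(1 - 0.815) = 62.6.
From dH/dt = 0: 0.00835·62.6 - 0.163 = 0.0249C*, so C* = 0.36/0.0249 = 14.4.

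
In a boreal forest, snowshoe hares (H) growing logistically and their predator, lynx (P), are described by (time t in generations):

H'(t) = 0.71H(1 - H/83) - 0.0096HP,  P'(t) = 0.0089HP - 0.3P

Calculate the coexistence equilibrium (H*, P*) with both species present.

From dP/dt = 0 with P > 0: 0.0089H* = 0.3, so H* = 33.7.
Substitute into dH/dt = 0: 0.71(1 - 33.7/83) = 0.0096P*.
The bracket is 0.594, giving P* = 0.422/0.0096 = 43.9.

H* ≈ 33.7, P* ≈ 43.9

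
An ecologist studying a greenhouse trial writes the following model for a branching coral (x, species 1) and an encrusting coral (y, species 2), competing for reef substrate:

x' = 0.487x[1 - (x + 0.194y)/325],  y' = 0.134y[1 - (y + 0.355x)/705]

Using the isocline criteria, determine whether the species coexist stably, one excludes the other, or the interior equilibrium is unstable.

Compare the nullcline intercepts: K1/α12 = 325/0.194 = 1680 > K2 = 705; K2/α21 = 705/0.355 = 1990 > K1 = 325.
Since both inequalities hold, each species can invade when rare, so the interior equilibrium is stable.

stable coexistence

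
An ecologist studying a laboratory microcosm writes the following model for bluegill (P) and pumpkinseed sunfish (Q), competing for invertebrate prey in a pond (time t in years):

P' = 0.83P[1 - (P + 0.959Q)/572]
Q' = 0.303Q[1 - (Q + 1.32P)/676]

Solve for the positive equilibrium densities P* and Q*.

Setting both brackets to zero gives the nullclines P + 0.959Q = 572 and 1.32P + Q = 676.
Substituting Q = 676 - 1.32P into the first: P(1 - 0.959·1.32) = 572 - 0.959·676.
So P* = -76.3/-0.266 = 287, and then Q* = 676 - 1.32·287 = 297.

P* ≈ 287, Q* ≈ 297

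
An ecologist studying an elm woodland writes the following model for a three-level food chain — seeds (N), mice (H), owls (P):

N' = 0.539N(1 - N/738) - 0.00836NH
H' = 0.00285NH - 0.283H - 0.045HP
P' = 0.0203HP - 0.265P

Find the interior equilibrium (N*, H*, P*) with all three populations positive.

From dP/dt = 0: 0.0203H* = 0.265, so H* = 13.1.
From dN/dt = 0: 0.539(1 - N*/738) = 0.00836·13.1, giving N* = 738·(1 - 0.202) = 589.
From dH/dt = 0: 0.00285·589 - 0.283 = 0.045P*, so P* = 1.39/0.045 = 31.

N* ≈ 589, H* ≈ 13.1, P* ≈ 31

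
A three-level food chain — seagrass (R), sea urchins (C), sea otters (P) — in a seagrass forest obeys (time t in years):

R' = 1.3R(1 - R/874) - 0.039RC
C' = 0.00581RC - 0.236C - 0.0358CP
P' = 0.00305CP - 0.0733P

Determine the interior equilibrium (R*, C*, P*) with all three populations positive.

R* ≈ 244, C* ≈ 24, P* ≈ 33

From dP/dt = 0: 0.00305C* = 0.0733, so C* = 24.
From dR/dt = 0: 1.3(1 - R*/874) = 0.039·24, giving R* = 874·(1 - 0.721) = 244.
From dC/dt = 0: 0.00581·244 - 0.236 = 0.0358P*, so P* = 1.18/0.0358 = 33.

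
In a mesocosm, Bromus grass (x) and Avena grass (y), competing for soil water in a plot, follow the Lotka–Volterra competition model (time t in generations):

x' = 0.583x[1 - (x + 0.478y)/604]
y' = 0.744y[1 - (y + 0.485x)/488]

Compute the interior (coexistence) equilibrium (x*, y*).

Setting both brackets to zero gives the nullclines x + 0.478y = 604 and 0.485x + y = 488.
Substituting y = 488 - 0.485x into the first: x(1 - 0.478·0.485) = 604 - 0.478·488.
So x* = 371/0.768 = 483, and then y* = 488 - 0.485·483 = 254.

x* ≈ 483, y* ≈ 254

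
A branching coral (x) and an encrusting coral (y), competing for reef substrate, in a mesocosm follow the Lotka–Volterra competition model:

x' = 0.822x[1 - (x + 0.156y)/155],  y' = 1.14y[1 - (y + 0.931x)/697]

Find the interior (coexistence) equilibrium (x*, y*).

Setting both brackets to zero gives the nullclines x + 0.156y = 155 and 0.931x + y = 697.
Substituting y = 697 - 0.931x into the first: x(1 - 0.156·0.931) = 155 - 0.156·697.
So x* = 46.3/0.855 = 54.1, and then y* = 697 - 0.931·54.1 = 647.

x* ≈ 54.1, y* ≈ 647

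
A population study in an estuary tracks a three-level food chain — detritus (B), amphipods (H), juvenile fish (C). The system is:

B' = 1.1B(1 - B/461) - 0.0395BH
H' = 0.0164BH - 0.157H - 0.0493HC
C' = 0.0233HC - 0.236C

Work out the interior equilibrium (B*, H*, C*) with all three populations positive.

From dC/dt = 0: 0.0233H* = 0.236, so H* = 10.1.
From dB/dt = 0: 1.1(1 - B*/461) = 0.0395·10.1, giving B* = 461·(1 - 0.364) = 293.
From dH/dt = 0: 0.0164·293 - 0.157 = 0.0493C*, so C* = 4.65/0.0493 = 94.4.

B* ≈ 293, H* ≈ 10.1, C* ≈ 94.4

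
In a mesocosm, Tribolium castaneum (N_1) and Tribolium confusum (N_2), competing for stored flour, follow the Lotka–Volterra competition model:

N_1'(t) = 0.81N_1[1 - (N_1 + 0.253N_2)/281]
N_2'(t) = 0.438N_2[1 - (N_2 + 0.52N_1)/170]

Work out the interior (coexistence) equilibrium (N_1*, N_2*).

N_1* ≈ 274, N_2* ≈ 27.5

Setting both brackets to zero gives the nullclines N_1 + 0.253N_2 = 281 and 0.52N_1 + N_2 = 170.
Substituting N_2 = 170 - 0.52N_1 into the first: N_1(1 - 0.253·0.52) = 281 - 0.253·170.
So N_1* = 238/0.868 = 274, and then N_2* = 170 - 0.52·274 = 27.5.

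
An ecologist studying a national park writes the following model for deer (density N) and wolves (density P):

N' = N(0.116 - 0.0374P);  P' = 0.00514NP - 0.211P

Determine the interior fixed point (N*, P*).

N* ≈ 41.1, P* ≈ 3.1

Set dP/dt = 0 with P > 0: 0.00514N - 0.211 = 0, so N* = 0.211/0.00514 = 41.1.
Set dN/dt = 0 with N > 0: 0.116 - 0.0374P = 0, so P* = 0.116/0.0374 = 3.1.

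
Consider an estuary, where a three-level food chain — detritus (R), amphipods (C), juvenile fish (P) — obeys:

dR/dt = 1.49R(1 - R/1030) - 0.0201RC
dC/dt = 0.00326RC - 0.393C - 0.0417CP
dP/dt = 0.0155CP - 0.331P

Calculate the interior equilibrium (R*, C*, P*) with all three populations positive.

R* ≈ 733, C* ≈ 21.4, P* ≈ 47.9

From dP/dt = 0: 0.0155C* = 0.331, so C* = 21.4.
From dR/dt = 0: 1.49(1 - R*/1030) = 0.0201·21.4, giving R* = 1030·(1 - 0.288) = 733.
From dC/dt = 0: 0.00326·733 - 0.393 = 0.0417P*, so P* = 2/0.0417 = 47.9.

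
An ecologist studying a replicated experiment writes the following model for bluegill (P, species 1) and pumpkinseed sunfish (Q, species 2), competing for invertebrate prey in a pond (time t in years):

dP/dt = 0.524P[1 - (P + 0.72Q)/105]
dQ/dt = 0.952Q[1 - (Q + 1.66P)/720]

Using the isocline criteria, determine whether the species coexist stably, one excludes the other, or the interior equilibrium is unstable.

species 2 excludes species 1

Compare the nullcline intercepts: K1/α12 = 105/0.72 = 146 < K2 = 720; K2/α21 = 720/1.66 = 434 > K1 = 105.
Since the inequalities point opposite ways, species 2 can invade but species 1 cannot.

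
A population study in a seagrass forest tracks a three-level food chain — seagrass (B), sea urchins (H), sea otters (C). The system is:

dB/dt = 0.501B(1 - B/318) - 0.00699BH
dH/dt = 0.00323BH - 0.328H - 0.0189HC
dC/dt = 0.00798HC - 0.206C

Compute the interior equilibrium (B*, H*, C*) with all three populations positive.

B* ≈ 203, H* ≈ 25.8, C* ≈ 17.4

From dC/dt = 0: 0.00798H* = 0.206, so H* = 25.8.
From dB/dt = 0: 0.501(1 - B*/318) = 0.00699·25.8, giving B* = 318·(1 - 0.36) = 203.
From dH/dt = 0: 0.00323·203 - 0.328 = 0.0189C*, so C* = 0.329/0.0189 = 17.4.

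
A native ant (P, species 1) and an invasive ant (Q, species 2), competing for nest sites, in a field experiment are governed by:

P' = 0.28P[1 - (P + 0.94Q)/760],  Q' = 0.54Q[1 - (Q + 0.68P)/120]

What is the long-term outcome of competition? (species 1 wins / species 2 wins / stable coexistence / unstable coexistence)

species 1 excludes species 2

Compare the nullcline intercepts: K1/α12 = 760/0.94 = 809 > K2 = 120; K2/α21 = 120/0.68 = 176 < K1 = 760.
Since the inequalities point opposite ways, species 1 can invade but species 2 cannot.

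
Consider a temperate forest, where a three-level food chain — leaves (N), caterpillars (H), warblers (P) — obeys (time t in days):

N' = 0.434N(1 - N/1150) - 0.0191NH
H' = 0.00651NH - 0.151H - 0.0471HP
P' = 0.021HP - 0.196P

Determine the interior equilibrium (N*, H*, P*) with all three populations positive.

From dP/dt = 0: 0.021H* = 0.196, so H* = 9.33.
From dN/dt = 0: 0.434(1 - N*/1150) = 0.0191·9.33, giving N* = 1150·(1 - 0.411) = 678.
From dH/dt = 0: 0.00651·678 - 0.151 = 0.0471P*, so P* = 4.26/0.0471 = 90.5.

N* ≈ 678, H* ≈ 9.33, P* ≈ 90.5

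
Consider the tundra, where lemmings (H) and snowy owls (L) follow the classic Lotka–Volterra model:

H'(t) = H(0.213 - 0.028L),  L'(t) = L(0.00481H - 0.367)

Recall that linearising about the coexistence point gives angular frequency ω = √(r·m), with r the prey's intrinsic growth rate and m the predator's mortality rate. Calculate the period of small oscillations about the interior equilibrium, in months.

T ≈ 22.5 months

Here r = 0.213 and m = 0.367, so r·m = 0.0782.
ω = √0.0782 = 0.28 per month, hence T = 2π/ω ≈ 22.5 months.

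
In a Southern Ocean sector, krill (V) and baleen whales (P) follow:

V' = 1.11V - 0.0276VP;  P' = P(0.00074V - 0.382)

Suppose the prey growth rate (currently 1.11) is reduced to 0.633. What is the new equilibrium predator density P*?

At the interior fixed point, setting dV/dt = 0 with V > 0 fixes P* = (prey growth rate)/(VP coefficient) — independent of the other coefficients.
With the change, P* = 0.633/0.0276 = 22.9; it falls from 40.2.

P* ≈ 22.9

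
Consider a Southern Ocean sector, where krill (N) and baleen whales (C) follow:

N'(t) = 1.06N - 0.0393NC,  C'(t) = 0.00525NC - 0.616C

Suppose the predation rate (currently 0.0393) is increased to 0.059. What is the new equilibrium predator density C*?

C* ≈ 18

At the interior fixed point, setting dN/dt = 0 with N > 0 fixes C* = (prey growth rate)/(NC coefficient) — independent of the other coefficients.
With the change, C* = 1.06/0.059 = 18; it falls from 27.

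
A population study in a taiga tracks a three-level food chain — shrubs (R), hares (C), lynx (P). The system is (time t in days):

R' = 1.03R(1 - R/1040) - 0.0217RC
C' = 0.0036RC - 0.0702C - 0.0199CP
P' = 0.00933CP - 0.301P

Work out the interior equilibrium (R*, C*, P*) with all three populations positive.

R* ≈ 333, C* ≈ 32.3, P* ≈ 56.7

From dP/dt = 0: 0.00933C* = 0.301, so C* = 32.3.
From dR/dt = 0: 1.03(1 - R*/1040) = 0.0217·32.3, giving R* = 1040·(1 - 0.68) = 333.
From dC/dt = 0: 0.0036·333 - 0.0702 = 0.0199P*, so P* = 1.13/0.0199 = 56.7.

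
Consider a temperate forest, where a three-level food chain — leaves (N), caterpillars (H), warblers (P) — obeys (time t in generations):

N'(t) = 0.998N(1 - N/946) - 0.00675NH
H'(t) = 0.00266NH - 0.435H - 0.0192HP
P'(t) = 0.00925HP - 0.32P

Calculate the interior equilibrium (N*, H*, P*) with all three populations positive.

N* ≈ 725, H* ≈ 34.6, P* ≈ 77.7

From dP/dt = 0: 0.00925H* = 0.32, so H* = 34.6.
From dN/dt = 0: 0.998(1 - N*/946) = 0.00675·34.6, giving N* = 946·(1 - 0.234) = 725.
From dH/dt = 0: 0.00266·725 - 0.435 = 0.0192P*, so P* = 1.49/0.0192 = 77.7.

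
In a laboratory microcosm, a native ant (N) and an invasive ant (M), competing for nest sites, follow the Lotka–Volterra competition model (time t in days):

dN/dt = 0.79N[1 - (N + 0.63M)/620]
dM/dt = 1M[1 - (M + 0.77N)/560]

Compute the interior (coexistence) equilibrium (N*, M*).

Setting both brackets to zero gives the nullclines N + 0.63M = 620 and 0.77N + M = 560.
Substituting M = 560 - 0.77N into the first: N(1 - 0.63·0.77) = 620 - 0.63·560.
So N* = 267/0.515 = 519, and then M* = 560 - 0.77·519 = 160.

N* ≈ 519, M* ≈ 160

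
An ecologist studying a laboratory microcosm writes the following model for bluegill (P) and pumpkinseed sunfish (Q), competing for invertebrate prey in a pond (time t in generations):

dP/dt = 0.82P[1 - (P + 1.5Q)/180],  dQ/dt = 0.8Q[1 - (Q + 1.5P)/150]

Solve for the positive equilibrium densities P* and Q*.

P* ≈ 36, Q* ≈ 96

Setting both brackets to zero gives the nullclines P + 1.5Q = 180 and 1.5P + Q = 150.
Substituting Q = 150 - 1.5P into the first: P(1 - 1.5·1.5) = 180 - 1.5·150.
So P* = -45/-1.25 = 36, and then Q* = 150 - 1.5·36 = 96.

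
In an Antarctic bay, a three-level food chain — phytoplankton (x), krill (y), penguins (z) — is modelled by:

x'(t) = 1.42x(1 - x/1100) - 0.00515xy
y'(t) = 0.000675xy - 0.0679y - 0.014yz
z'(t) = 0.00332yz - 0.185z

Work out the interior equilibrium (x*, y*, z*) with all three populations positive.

From dz/dt = 0: 0.00332y* = 0.185, so y* = 55.7.
From dx/dt = 0: 1.42(1 - x*/1100) = 0.00515·55.7, giving x* = 1100·(1 - 0.202) = 878.
From dy/dt = 0: 0.000675·878 - 0.0679 = 0.014z*, so z* = 0.525/0.014 = 37.5.

x* ≈ 878, y* ≈ 55.7, z* ≈ 37.5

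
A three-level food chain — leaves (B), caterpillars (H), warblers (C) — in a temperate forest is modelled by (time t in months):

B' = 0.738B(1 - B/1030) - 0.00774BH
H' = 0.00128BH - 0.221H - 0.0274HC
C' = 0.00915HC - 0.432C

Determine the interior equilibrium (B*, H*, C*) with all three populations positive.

B* ≈ 520, H* ≈ 47.2, C* ≈ 16.2

From dC/dt = 0: 0.00915H* = 0.432, so H* = 47.2.
From dB/dt = 0: 0.738(1 - B*/1030) = 0.00774·47.2, giving B* = 1030·(1 - 0.495) = 520.
From dH/dt = 0: 0.00128·520 - 0.221 = 0.0274C*, so C* = 0.445/0.0274 = 16.2.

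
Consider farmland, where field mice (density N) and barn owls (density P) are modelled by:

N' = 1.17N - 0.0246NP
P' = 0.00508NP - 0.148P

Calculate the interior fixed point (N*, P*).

Set dP/dt = 0 with P > 0: 0.00508N - 0.148 = 0, so N* = 0.148/0.00508 = 29.1.
Set dN/dt = 0 with N > 0: 1.17 - 0.0246P = 0, so P* = 1.17/0.0246 = 47.6.

N* ≈ 29.1, P* ≈ 47.6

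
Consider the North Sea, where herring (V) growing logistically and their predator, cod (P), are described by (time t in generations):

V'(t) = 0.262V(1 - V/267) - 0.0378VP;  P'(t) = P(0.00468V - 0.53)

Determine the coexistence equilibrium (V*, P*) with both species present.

From dP/dt = 0 with P > 0: 0.00468V* = 0.53, so V* = 113.
Substitute into dV/dt = 0: 0.262(1 - 113/267) = 0.0378P*.
The bracket is 0.576, giving P* = 0.151/0.0378 = 3.99.

V* ≈ 113, P* ≈ 3.99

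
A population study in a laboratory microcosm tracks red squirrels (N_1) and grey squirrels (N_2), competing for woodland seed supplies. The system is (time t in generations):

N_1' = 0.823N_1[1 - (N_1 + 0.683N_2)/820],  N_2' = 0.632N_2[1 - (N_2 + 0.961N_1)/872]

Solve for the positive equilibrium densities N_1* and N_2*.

N_1* ≈ 653, N_2* ≈ 244

Setting both brackets to zero gives the nullclines N_1 + 0.683N_2 = 820 and 0.961N_1 + N_2 = 872.
Substituting N_2 = 872 - 0.961N_1 into the first: N_1(1 - 0.683·0.961) = 820 - 0.683·872.
So N_1* = 224/0.344 = 653, and then N_2* = 872 - 0.961·653 = 244.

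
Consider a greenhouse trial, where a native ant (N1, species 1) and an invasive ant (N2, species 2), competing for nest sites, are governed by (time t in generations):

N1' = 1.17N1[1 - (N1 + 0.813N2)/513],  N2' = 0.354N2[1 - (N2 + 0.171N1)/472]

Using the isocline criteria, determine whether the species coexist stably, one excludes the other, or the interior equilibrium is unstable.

stable coexistence

Compare the nullcline intercepts: K1/α12 = 513/0.813 = 631 > K2 = 472; K2/α21 = 472/0.171 = 2760 > K1 = 513.
Since both inequalities hold, each species can invade when rare, so the interior equilibrium is stable.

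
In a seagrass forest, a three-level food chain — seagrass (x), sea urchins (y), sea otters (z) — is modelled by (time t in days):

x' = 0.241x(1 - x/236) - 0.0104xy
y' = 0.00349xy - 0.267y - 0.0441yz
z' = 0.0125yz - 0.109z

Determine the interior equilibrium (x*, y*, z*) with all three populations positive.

From dz/dt = 0: 0.0125y* = 0.109, so y* = 8.72.
From dx/dt = 0: 0.241(1 - x*/236) = 0.0104·8.72, giving x* = 236·(1 - 0.376) = 147.
From dy/dt = 0: 0.00349·147 - 0.267 = 0.0441z*, so z* = 0.247/0.0441 = 5.59.

x* ≈ 147, y* ≈ 8.72, z* ≈ 5.59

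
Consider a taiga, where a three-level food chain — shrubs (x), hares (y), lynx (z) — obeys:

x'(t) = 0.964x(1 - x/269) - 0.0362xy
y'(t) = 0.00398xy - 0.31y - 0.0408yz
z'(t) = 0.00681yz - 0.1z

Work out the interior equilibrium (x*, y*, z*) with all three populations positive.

x* ≈ 121, y* ≈ 14.7, z* ≈ 4.17

From dz/dt = 0: 0.00681y* = 0.1, so y* = 14.7.
From dx/dt = 0: 0.964(1 - x*/269) = 0.0362·14.7, giving x* = 269·(1 - 0.551) = 121.
From dy/dt = 0: 0.00398·121 - 0.31 = 0.0408z*, so z* = 0.17/0.0408 = 4.17.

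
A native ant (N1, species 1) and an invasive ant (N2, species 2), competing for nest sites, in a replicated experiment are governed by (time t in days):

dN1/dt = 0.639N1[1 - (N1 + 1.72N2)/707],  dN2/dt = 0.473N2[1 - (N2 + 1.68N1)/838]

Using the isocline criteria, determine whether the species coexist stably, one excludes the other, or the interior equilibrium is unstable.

unstable coexistence (outcome depends on initial conditions)

Compare the nullcline intercepts: K1/α12 = 707/1.72 = 411 < K2 = 838; K2/α21 = 838/1.68 = 499 < K1 = 707.
Since both are reversed, neither can invade when rare; the interior point is a saddle.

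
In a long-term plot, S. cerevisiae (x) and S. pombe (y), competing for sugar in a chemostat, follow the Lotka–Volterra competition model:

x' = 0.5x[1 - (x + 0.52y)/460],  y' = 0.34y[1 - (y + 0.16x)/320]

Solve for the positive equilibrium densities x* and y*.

Setting both brackets to zero gives the nullclines x + 0.52y = 460 and 0.16x + y = 320.
Substituting y = 320 - 0.16x into the first: x(1 - 0.52·0.16) = 460 - 0.52·320.
So x* = 294/0.917 = 320, and then y* = 320 - 0.16·320 = 269.

x* ≈ 320, y* ≈ 269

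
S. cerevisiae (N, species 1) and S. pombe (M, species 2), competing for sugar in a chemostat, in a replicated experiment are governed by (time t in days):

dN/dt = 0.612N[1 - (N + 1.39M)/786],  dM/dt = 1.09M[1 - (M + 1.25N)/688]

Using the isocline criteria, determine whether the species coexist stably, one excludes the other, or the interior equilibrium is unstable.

Compare the nullcline intercepts: K1/α12 = 786/1.39 = 565 < K2 = 688; K2/α21 = 688/1.25 = 550 < K1 = 786.
Since both are reversed, neither can invade when rare; the interior point is a saddle.

unstable coexistence (outcome depends on initial conditions)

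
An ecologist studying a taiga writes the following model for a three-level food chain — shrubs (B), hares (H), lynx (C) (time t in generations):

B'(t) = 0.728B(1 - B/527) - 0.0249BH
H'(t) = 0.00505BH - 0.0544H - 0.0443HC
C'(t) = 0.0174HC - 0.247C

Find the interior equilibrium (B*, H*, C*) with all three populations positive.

B* ≈ 271, H* ≈ 14.2, C* ≈ 29.7

From dC/dt = 0: 0.0174H* = 0.247, so H* = 14.2.
From dB/dt = 0: 0.728(1 - B*/527) = 0.0249·14.2, giving B* = 527·(1 - 0.486) = 271.
From dH/dt = 0: 0.00505·271 - 0.0544 = 0.0443C*, so C* = 1.31/0.0443 = 29.7.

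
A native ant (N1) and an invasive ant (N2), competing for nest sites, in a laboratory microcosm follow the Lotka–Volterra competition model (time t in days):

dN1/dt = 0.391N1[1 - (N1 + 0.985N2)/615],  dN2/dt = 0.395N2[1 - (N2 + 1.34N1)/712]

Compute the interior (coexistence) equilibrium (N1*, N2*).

Setting both brackets to zero gives the nullclines N1 + 0.985N2 = 615 and 1.34N1 + N2 = 712.
Substituting N2 = 712 - 1.34N1 into the first: N1(1 - 0.985·1.34) = 615 - 0.985·712.
So N1* = -86.3/-0.32 = 270, and then N2* = 712 - 1.34·270 = 350.

N1* ≈ 270, N2* ≈ 350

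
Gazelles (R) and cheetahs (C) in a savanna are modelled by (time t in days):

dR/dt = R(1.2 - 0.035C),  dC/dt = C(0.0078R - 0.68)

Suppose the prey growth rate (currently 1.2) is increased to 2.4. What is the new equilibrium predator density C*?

C* ≈ 68.6

At the interior fixed point, setting dR/dt = 0 with R > 0 fixes C* = (prey growth rate)/(RC coefficient) — independent of the other coefficients.
With the change, C* = 2.4/0.035 = 68.6; it rises from 34.3.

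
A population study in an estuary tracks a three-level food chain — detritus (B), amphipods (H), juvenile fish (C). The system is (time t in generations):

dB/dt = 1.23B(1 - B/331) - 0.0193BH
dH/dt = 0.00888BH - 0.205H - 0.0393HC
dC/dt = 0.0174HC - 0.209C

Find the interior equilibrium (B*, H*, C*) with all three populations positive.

B* ≈ 269, H* ≈ 12, C* ≈ 55.5

From dC/dt = 0: 0.0174H* = 0.209, so H* = 12.
From dB/dt = 0: 1.23(1 - B*/331) = 0.0193·12, giving B* = 331·(1 - 0.188) = 269.
From dH/dt = 0: 0.00888·269 - 0.205 = 0.0393C*, so C* = 2.18/0.0393 = 55.5.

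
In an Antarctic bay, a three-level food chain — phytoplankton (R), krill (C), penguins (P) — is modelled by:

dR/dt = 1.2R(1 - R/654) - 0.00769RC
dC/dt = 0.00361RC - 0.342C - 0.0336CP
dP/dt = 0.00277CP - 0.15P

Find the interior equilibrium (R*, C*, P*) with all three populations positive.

From dP/dt = 0: 0.00277C* = 0.15, so C* = 54.2.
From dR/dt = 0: 1.2(1 - R*/654) = 0.00769·54.2, giving R* = 654·(1 - 0.347) = 427.
From dC/dt = 0: 0.00361·427 - 0.342 = 0.0336P*, so P* = 1.2/0.0336 = 35.7.

R* ≈ 427, C* ≈ 54.2, P* ≈ 35.7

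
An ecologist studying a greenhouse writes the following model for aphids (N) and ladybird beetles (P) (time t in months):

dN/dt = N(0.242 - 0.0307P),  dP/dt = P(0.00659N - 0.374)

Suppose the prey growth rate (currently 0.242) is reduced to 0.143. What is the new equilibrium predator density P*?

At the interior fixed point, setting dN/dt = 0 with N > 0 fixes P* = (prey growth rate)/(NP coefficient) — independent of the other coefficients.
With the change, P* = 0.143/0.0307 = 4.66; it falls from 7.88.

P* ≈ 4.66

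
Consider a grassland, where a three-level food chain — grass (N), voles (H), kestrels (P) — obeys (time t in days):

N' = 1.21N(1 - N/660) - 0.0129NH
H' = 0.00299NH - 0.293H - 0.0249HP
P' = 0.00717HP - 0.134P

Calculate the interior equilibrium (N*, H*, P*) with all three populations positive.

From dP/dt = 0: 0.00717H* = 0.134, so H* = 18.7.
From dN/dt = 0: 1.21(1 - N*/660) = 0.0129·18.7, giving N* = 660·(1 - 0.199) = 528.
From dH/dt = 0: 0.00299·528 - 0.293 = 0.0249P*, so P* = 1.29/0.0249 = 51.7.

N* ≈ 528, H* ≈ 18.7, P* ≈ 51.7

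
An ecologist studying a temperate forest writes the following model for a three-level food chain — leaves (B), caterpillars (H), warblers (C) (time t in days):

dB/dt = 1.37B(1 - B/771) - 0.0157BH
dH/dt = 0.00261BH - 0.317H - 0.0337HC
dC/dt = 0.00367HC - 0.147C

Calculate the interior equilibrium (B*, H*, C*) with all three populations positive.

B* ≈ 417, H* ≈ 40.1, C* ≈ 22.9

From dC/dt = 0: 0.00367H* = 0.147, so H* = 40.1.
From dB/dt = 0: 1.37(1 - B*/771) = 0.0157·40.1, giving B* = 771·(1 - 0.459) = 417.
From dH/dt = 0: 0.00261·417 - 0.317 = 0.0337C*, so C* = 0.772/0.0337 = 22.9.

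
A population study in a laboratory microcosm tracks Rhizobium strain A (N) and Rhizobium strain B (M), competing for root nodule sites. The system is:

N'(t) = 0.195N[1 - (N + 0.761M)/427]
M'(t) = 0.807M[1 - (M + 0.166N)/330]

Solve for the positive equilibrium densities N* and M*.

N* ≈ 201, M* ≈ 297

Setting both brackets to zero gives the nullclines N + 0.761M = 427 and 0.166N + M = 330.
Substituting M = 330 - 0.166N into the first: N(1 - 0.761·0.166) = 427 - 0.761·330.
So N* = 176/0.874 = 201, and then M* = 330 - 0.166·201 = 297.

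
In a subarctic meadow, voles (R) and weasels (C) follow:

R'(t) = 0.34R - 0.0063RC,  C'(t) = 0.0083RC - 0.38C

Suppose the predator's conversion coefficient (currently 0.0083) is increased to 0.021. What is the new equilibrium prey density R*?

At the interior fixed point, setting dC/dt = 0 with C > 0 fixes R* = (predator death rate)/(RC coefficient) — independent of the other coefficients.
With the change, R* = 0.38/0.021 = 18.1; it falls from 45.8.

R* ≈ 18.1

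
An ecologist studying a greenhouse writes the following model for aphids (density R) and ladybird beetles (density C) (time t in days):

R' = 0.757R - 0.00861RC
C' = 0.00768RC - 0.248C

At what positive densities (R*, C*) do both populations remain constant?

Set dC/dt = 0 with C > 0: 0.00768R - 0.248 = 0, so R* = 0.248/0.00768 = 32.3.
Set dR/dt = 0 with R > 0: 0.757 - 0.00861C = 0, so C* = 0.757/0.00861 = 87.9.

R* ≈ 32.3, C* ≈ 87.9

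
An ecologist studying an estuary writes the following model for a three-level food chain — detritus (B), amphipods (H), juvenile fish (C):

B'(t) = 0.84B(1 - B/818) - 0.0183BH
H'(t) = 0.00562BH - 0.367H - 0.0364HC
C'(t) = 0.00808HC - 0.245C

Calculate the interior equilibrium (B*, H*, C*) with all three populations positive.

B* ≈ 278, H* ≈ 30.3, C* ≈ 32.8

From dC/dt = 0: 0.00808H* = 0.245, so H* = 30.3.
From dB/dt = 0: 0.84(1 - B*/818) = 0.0183·30.3, giving B* = 818·(1 - 0.661) = 278.
From dH/dt = 0: 0.00562·278 - 0.367 = 0.0364C*, so C* = 1.19/0.0364 = 32.8.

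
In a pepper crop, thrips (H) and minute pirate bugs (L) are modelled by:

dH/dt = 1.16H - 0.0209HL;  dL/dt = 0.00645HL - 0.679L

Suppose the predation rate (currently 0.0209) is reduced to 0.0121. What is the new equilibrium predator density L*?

L* ≈ 95.9

At the interior fixed point, setting dH/dt = 0 with H > 0 fixes L* = (prey growth rate)/(HL coefficient) — independent of the other coefficients.
With the change, L* = 1.16/0.0121 = 95.9; it rises from 55.5.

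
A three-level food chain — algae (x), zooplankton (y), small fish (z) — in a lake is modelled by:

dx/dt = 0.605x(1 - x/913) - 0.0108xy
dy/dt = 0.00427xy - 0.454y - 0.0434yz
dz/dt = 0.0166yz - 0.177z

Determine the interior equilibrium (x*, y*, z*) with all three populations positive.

From dz/dt = 0: 0.0166y* = 0.177, so y* = 10.7.
From dx/dt = 0: 0.605(1 - x*/913) = 0.0108·10.7, giving x* = 913·(1 - 0.19) = 739.
From dy/dt = 0: 0.00427·739 - 0.454 = 0.0434z*, so z* = 2.7/0.0434 = 62.3.

x* ≈ 739, y* ≈ 10.7, z* ≈ 62.3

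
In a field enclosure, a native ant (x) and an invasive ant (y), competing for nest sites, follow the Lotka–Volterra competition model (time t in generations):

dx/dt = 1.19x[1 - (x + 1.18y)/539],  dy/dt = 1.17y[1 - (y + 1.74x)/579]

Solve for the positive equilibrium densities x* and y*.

Setting both brackets to zero gives the nullclines x + 1.18y = 539 and 1.74x + y = 579.
Substituting y = 579 - 1.74x into the first: x(1 - 1.18·1.74) = 539 - 1.18·579.
So x* = -144/-1.05 = 137, and then y* = 579 - 1.74·137 = 341.

x* ≈ 137, y* ≈ 341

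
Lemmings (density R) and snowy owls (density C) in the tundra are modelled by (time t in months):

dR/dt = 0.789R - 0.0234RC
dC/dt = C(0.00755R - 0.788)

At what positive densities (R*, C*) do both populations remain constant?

R* ≈ 104, C* ≈ 33.7

Set dC/dt = 0 with C > 0: 0.00755R - 0.788 = 0, so R* = 0.788/0.00755 = 104.
Set dR/dt = 0 with R > 0: 0.789 - 0.0234C = 0, so C* = 0.789/0.0234 = 33.7.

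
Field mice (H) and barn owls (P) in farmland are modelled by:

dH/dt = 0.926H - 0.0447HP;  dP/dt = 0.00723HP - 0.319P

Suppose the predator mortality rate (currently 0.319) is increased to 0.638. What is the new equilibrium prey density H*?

At the interior fixed point, setting dP/dt = 0 with P > 0 fixes H* = (predator death rate)/(HP coefficient) — independent of the other coefficients.
With the change, H* = 0.638/0.00723 = 88.2; it rises from 44.1.

H* ≈ 88.2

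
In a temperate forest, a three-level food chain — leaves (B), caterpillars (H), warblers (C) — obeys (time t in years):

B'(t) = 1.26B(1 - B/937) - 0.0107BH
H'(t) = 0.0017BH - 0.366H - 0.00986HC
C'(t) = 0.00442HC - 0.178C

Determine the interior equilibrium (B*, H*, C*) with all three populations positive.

B* ≈ 617, H* ≈ 40.3, C* ≈ 69.2

From dC/dt = 0: 0.00442H* = 0.178, so H* = 40.3.
From dB/dt = 0: 1.26(1 - B*/937) = 0.0107·40.3, giving B* = 937·(1 - 0.342) = 617.
From dH/dt = 0: 0.0017·617 - 0.366 = 0.00986C*, so C* = 0.682/0.00986 = 69.2.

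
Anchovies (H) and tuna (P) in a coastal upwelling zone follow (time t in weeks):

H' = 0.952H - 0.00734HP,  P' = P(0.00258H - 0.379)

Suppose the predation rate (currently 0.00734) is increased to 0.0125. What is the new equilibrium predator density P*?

At the interior fixed point, setting dH/dt = 0 with H > 0 fixes P* = (prey growth rate)/(HP coefficient) — independent of the other coefficients.
With the change, P* = 0.952/0.0125 = 76.2; it falls from 130.

P* ≈ 76.2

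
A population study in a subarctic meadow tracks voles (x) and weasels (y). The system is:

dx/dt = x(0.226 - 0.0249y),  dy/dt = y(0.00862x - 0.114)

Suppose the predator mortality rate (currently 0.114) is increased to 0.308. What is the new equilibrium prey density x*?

x* ≈ 35.7

At the interior fixed point, setting dy/dt = 0 with y > 0 fixes x* = (predator death rate)/(xy coefficient) — independent of the other coefficients.
With the change, x* = 0.308/0.00862 = 35.7; it rises from 13.2.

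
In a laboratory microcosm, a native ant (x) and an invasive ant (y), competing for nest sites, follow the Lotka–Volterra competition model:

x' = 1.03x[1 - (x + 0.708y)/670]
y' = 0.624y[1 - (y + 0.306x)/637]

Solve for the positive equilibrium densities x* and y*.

Setting both brackets to zero gives the nullclines x + 0.708y = 670 and 0.306x + y = 637.
Substituting y = 637 - 0.306x into the first: x(1 - 0.708·0.306) = 670 - 0.708·637.
So x* = 219/0.783 = 280, and then y* = 637 - 0.306·280 = 551.

x* ≈ 280, y* ≈ 551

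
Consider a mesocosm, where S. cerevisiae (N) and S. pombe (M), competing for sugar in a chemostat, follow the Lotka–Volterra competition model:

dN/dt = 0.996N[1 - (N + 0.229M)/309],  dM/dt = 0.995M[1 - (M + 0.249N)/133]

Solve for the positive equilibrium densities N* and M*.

Setting both brackets to zero gives the nullclines N + 0.229M = 309 and 0.249N + M = 133.
Substituting M = 133 - 0.249N into the first: N(1 - 0.229·0.249) = 309 - 0.229·133.
So N* = 279/0.943 = 295, and then M* = 133 - 0.249·295 = 59.4.

N* ≈ 295, M* ≈ 59.4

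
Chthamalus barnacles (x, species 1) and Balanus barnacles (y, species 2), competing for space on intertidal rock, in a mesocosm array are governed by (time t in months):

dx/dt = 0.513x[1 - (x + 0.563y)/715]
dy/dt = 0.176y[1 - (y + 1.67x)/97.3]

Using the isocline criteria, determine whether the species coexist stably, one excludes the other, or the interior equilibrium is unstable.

Compare the nullcline intercepts: K1/α12 = 715/0.563 = 1270 > K2 = 97.3; K2/α21 = 97.3/1.67 = 58.3 < K1 = 715.
Since the inequalities point opposite ways, species 1 can invade but species 2 cannot.

species 1 excludes species 2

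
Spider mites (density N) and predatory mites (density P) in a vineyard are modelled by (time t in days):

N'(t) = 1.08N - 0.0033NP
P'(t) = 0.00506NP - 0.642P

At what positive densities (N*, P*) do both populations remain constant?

N* ≈ 127, P* ≈ 327

Set dP/dt = 0 with P > 0: 0.00506N - 0.642 = 0, so N* = 0.642/0.00506 = 127.
Set dN/dt = 0 with N > 0: 1.08 - 0.0033P = 0, so P* = 1.08/0.0033 = 327.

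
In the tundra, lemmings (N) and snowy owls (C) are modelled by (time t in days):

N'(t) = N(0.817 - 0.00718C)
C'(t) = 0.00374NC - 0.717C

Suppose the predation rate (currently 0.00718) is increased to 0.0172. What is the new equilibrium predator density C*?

At the interior fixed point, setting dN/dt = 0 with N > 0 fixes C* = (prey growth rate)/(NC coefficient) — independent of the other coefficients.
With the change, C* = 0.817/0.0172 = 47.5; it falls from 114.

C* ≈ 47.5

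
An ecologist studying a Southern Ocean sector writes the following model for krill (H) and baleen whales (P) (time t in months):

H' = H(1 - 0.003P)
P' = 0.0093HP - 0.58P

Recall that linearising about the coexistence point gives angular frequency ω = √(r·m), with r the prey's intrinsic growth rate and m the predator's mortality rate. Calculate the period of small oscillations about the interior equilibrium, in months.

T ≈ 8.25 months

Here r = 1 and m = 0.58, so r·m = 0.58.
ω = √0.58 = 0.762 per month, hence T = 2π/ω ≈ 8.25 months.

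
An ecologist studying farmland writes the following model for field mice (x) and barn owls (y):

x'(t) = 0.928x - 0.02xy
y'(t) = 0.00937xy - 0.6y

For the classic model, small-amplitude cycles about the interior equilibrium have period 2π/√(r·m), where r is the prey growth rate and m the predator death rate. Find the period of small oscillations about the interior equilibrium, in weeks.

Here r = 0.928 and m = 0.6, so r·m = 0.557.
ω = √0.557 = 0.746 per week, hence T = 2π/ω ≈ 8.42 weeks.

T ≈ 8.42 weeks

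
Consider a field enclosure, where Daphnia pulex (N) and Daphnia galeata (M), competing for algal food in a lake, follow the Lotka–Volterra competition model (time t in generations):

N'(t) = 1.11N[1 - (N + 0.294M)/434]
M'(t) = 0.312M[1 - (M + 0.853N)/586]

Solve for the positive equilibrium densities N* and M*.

N* ≈ 349, M* ≈ 288

Setting both brackets to zero gives the nullclines N + 0.294M = 434 and 0.853N + M = 586.
Substituting M = 586 - 0.853N into the first: N(1 - 0.294·0.853) = 434 - 0.294·586.
So N* = 262/0.749 = 349, and then M* = 586 - 0.853·349 = 288.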